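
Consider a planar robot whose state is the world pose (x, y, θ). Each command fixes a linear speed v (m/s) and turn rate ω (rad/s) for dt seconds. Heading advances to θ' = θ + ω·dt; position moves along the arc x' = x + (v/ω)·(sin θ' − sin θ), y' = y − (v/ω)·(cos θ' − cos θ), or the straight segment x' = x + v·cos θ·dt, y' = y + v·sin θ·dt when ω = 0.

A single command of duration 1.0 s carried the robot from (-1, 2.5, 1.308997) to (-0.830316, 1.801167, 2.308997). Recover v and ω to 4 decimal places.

v = -0.7500, ω = 1.0000

Δθ = 2.308997 − 1.308997 = 1.000000
ω = Δθ/dt = 1.000000/1.0 = 1.0000
R = −Δy/(cos θ' − cos θ) = -0.7500
v = R·ω = -0.7500·1.0000 = -0.7500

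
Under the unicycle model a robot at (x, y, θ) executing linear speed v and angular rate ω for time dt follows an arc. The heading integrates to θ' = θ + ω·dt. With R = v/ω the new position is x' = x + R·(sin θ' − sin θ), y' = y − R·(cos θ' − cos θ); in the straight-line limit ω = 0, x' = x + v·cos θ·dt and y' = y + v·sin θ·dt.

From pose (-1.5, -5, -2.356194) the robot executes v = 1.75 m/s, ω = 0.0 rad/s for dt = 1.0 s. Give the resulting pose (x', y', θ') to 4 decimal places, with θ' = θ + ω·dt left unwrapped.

θ' = -2.3562 + 0.0·1.0 = -2.3562
ω = 0 → straight: x' = -1.5 + 1.75·cos(-2.3562)·1.0 = -2.7374
y' = -5 + 1.75·sin(-2.3562)·1.0 = -6.2374

(-2.7374, -6.2374, -2.3562)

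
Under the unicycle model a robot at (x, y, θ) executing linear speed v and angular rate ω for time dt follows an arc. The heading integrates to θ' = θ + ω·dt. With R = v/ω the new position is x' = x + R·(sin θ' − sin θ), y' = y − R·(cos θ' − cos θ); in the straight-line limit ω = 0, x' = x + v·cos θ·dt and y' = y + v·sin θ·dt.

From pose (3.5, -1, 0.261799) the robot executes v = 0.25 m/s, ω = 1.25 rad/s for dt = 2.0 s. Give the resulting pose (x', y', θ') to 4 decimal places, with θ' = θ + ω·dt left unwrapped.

θ' = 0.2618 + 1.25·2.0 = 2.7618
R = v/ω = 0.25/1.25 = 0.2000
x' = 3.5 + 0.2000·(sin 2.7618 − sin 0.2618) = 3.5224
y' = -1 − 0.2000·(cos 2.7618 − cos 0.2618) = -0.6211

(3.5224, -0.6211, 2.7618)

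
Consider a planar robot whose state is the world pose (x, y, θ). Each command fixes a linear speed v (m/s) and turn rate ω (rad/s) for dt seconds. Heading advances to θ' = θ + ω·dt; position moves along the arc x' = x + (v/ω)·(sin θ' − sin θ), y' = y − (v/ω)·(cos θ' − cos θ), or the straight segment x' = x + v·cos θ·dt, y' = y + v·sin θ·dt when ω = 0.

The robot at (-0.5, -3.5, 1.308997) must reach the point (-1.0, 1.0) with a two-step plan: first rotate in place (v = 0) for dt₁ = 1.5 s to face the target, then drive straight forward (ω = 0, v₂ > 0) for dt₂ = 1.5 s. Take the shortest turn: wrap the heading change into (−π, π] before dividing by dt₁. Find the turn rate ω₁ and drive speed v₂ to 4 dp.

ω₁ = 0.2483, v₂ = 3.0185

heading to target = atan2(1−-3.5, -1−-0.5) = 1.6815
Δθ = wrap(1.6815 − 1.3090) = 0.3725; ω₁ = Δθ/dt₁ = 0.2483
distance = √((-1−-0.5)² + (1−-3.5)²) = 4.5277; v₂ = distance/dt₂ = 3.0185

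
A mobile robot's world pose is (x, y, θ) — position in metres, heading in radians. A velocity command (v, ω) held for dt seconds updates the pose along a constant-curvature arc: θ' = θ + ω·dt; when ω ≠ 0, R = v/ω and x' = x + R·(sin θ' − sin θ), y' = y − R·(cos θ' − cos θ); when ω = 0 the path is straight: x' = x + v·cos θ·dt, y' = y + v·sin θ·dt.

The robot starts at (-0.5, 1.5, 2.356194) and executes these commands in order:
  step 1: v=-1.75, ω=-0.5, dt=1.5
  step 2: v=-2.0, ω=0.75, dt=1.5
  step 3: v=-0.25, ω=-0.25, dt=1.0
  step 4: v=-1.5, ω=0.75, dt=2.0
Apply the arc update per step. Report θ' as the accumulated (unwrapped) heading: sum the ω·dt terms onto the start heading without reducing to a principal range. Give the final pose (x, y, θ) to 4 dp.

step 1: θ'=1.6062 (R=3.5000) → pose (0.5229, -0.8510, 1.6062)
step 2: θ'=2.7312 (R=-2.6667) → pose (2.1240, -3.2019, 2.7312)
step 3: θ'=2.4812 (R=1.0000) → pose (2.3385, -3.3291, 2.4812)
step 4: θ'=3.9812 (R=-2.0000) → pose (5.0541, -3.0851, 3.9812)

(5.0541, -3.0851, 3.9812)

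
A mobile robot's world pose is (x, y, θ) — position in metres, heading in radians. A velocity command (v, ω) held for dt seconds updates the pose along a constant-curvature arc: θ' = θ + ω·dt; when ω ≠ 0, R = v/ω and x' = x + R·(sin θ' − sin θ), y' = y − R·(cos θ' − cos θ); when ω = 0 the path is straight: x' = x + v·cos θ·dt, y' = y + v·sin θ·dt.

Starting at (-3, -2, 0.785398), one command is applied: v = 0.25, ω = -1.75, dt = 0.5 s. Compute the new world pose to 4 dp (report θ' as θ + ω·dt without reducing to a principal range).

(-2.8862, -1.9587, -0.0896)

θ' = 0.7854 + -1.75·0.5 = -0.0896
R = v/ω = 0.25/-1.75 = -0.1429
x' = -3 + -0.1429·(sin -0.0896 − sin 0.7854) = -2.8862
y' = -2 − -0.1429·(cos -0.0896 − cos 0.7854) = -1.9587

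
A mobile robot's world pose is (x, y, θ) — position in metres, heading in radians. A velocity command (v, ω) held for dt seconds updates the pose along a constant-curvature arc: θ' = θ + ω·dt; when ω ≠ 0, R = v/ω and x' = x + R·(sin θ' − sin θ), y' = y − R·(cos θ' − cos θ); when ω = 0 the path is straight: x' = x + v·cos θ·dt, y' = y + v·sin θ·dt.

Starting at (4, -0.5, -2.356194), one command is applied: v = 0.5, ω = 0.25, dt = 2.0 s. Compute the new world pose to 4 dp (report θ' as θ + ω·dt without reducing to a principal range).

(3.4951, -1.3511, -1.8562)

θ' = -2.3562 + 0.25·2.0 = -1.8562
R = v/ω = 0.5/0.25 = 2.0000
x' = 4 + 2.0000·(sin -1.8562 − sin -2.3562) = 3.4951
y' = -0.5 − 2.0000·(cos -1.8562 − cos -2.3562) = -1.3511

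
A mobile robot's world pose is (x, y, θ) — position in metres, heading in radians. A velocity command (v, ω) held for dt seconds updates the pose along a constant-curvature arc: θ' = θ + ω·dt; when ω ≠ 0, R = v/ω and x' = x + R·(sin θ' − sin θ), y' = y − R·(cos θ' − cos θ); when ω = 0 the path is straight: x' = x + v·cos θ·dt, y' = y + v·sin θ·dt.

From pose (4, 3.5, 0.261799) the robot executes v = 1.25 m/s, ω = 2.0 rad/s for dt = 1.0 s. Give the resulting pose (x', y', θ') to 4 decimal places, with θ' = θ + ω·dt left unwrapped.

(4.3199, 4.5020, 2.2618)

θ' = 0.2618 + 2.0·1.0 = 2.2618
R = v/ω = 1.25/2.0 = 0.6250
x' = 4 + 0.6250·(sin 2.2618 − sin 0.2618) = 4.3199
y' = 3.5 − 0.6250·(cos 2.2618 − cos 0.2618) = 4.5020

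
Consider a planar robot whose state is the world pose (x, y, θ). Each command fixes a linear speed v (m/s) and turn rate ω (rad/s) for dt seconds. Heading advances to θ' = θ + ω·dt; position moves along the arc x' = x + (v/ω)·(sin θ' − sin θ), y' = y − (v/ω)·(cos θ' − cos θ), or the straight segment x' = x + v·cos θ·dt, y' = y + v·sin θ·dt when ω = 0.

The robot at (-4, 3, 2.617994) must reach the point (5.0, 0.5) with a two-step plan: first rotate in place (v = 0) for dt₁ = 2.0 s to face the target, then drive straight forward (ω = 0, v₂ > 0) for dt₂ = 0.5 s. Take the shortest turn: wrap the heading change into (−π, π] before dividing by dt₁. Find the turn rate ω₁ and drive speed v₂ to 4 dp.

heading to target = atan2(0.5−3, 5−-4) = -0.2709
Δθ = wrap(-0.2709 − 2.6180) = -2.8889; ω₁ = Δθ/dt₁ = -1.4445
distance = √((5−-4)² + (0.5−3)²) = 9.3408; v₂ = distance/dt₂ = 18.6815

ω₁ = -1.4445, v₂ = 18.6815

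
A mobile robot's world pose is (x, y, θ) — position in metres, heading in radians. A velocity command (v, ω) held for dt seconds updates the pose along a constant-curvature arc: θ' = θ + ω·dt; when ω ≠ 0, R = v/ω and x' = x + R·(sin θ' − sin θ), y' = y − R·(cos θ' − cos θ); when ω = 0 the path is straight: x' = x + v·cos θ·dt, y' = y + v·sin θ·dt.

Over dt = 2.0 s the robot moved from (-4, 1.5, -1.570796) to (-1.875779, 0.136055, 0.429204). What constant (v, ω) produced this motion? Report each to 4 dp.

v = 1.5000, ω = 1.0000

Δθ = 0.429204 − -1.570796 = 2.000000
ω = Δθ/dt = 2.000000/2.0 = 1.0000
R = Δx/(sin θ' − sin θ) = 1.5000
v = R·ω = 1.5000·1.0000 = 1.5000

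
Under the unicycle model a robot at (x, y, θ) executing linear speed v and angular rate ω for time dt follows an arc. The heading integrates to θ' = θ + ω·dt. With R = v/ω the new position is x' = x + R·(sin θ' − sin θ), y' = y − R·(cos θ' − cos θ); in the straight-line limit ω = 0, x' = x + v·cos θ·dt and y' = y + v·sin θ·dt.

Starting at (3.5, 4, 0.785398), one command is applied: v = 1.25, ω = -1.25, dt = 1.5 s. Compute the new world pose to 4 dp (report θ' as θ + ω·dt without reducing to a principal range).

(5.0935, 3.7557, -1.0896)

θ' = 0.7854 + -1.25·1.5 = -1.0896
R = v/ω = 1.25/-1.25 = -1.0000
x' = 3.5 + -1.0000·(sin -1.0896 − sin 0.7854) = 5.0935
y' = 4 − -1.0000·(cos -1.0896 − cos 0.7854) = 3.7557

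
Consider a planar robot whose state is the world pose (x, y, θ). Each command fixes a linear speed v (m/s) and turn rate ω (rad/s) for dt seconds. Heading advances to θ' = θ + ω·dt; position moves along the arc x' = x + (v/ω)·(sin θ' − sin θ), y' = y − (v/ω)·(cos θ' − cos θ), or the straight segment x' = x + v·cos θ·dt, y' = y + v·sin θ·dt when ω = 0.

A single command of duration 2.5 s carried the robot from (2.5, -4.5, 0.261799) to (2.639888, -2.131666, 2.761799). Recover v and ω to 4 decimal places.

Δθ = 2.761799 − 0.261799 = 2.500000
ω = Δθ/dt = 2.500000/2.5 = 1.0000
R = −Δy/(cos θ' − cos θ) = 1.2500
v = R·ω = 1.2500·1.0000 = 1.2500

v = 1.2500, ω = 1.0000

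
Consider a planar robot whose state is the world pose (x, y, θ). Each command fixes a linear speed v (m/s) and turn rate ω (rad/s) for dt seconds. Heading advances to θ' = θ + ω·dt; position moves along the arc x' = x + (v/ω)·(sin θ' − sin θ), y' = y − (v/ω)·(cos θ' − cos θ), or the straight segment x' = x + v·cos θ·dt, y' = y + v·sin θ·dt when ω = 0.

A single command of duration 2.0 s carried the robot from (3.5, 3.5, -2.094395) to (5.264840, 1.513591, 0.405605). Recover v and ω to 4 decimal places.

v = 1.7500, ω = 1.2500

Δθ = 0.405605 − -2.094395 = 2.500000
ω = Δθ/dt = 2.500000/2.0 = 1.2500
R = −Δy/(cos θ' − cos θ) = 1.4000
v = R·ω = 1.4000·1.2500 = 1.7500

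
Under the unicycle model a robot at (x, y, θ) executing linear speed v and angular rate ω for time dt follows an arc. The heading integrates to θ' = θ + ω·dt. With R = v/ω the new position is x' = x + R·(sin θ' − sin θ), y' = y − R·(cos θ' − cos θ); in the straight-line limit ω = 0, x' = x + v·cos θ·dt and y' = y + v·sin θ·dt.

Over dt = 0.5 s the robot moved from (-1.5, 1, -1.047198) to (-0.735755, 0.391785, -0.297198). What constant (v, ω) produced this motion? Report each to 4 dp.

Δθ = -0.297198 − -1.047198 = 0.750000
ω = Δθ/dt = 0.750000/0.5 = 1.5000
R = Δx/(sin θ' − sin θ) = 1.3333
v = R·ω = 1.3333·1.5000 = 2.0000

v = 2.0000, ω = 1.5000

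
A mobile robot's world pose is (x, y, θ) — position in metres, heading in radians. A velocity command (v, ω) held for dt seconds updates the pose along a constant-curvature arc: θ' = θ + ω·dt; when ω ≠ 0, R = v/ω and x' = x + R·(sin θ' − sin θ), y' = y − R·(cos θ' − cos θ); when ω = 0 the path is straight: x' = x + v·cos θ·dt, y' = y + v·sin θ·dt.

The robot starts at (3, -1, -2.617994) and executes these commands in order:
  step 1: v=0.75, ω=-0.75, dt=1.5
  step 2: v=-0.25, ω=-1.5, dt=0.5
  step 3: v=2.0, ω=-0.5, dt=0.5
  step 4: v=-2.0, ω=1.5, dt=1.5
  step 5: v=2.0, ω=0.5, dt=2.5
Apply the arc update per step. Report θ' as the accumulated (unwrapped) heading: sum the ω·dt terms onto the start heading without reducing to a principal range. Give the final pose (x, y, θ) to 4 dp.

step 1: θ'=-3.7430 (R=-1.0000) → pose (1.9342, -0.9585, -3.7430)
step 2: θ'=-4.4930 (R=0.1667) → pose (2.0026, -1.0597, -4.4930)
step 3: θ'=-4.7430 (R=-4.0000) → pose (1.9086, -0.0667, -4.7430)
step 4: θ'=-2.4930 (R=-1.3333) → pose (4.0467, -1.1701, -2.4930)
step 5: θ'=-1.2430 (R=4.0000) → pose (2.6760, -5.6457, -1.2430)

(2.6760, -5.6457, -1.2430)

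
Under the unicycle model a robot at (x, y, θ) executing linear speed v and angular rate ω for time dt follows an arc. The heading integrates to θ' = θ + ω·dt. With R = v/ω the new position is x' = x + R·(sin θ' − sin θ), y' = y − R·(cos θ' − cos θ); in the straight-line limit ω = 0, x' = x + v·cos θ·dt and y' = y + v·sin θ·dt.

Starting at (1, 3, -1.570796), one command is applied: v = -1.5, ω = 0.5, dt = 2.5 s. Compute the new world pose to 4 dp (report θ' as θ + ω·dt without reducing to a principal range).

(-1.0540, 5.8470, -0.3208)

θ' = -1.5708 + 0.5·2.5 = -0.3208
R = v/ω = -1.5/0.5 = -3.0000
x' = 1 + -3.0000·(sin -0.3208 − sin -1.5708) = -1.0540
y' = 3 − -3.0000·(cos -0.3208 − cos -1.5708) = 5.8470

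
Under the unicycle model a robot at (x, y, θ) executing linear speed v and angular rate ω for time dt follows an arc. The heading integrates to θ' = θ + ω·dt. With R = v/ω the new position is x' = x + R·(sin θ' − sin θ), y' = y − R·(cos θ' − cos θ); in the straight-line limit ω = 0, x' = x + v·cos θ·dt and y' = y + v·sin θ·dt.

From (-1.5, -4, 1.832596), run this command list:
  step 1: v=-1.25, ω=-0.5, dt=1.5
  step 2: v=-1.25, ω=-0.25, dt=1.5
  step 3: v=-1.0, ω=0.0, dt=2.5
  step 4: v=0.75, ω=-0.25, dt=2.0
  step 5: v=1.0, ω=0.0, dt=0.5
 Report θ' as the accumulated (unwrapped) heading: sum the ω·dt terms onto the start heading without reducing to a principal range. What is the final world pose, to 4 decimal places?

(-2.9516, -8.1402, 0.2076)

step 1: θ'=1.0826 (R=2.5000) → pose (-1.7069, -5.8196, 1.0826)
step 2: θ'=0.7076 (R=5.0000) → pose (-2.8727, -7.2741, 0.7076)
step 3: θ'=0.7076 (straight) → pose (-4.7725, -8.8991, 0.7076)
step 4: θ'=0.2076 (R=-3.0000) → pose (-3.4408, -8.2433, 0.2076)
step 5: θ'=0.2076 (straight) → pose (-2.9516, -8.1402, 0.2076)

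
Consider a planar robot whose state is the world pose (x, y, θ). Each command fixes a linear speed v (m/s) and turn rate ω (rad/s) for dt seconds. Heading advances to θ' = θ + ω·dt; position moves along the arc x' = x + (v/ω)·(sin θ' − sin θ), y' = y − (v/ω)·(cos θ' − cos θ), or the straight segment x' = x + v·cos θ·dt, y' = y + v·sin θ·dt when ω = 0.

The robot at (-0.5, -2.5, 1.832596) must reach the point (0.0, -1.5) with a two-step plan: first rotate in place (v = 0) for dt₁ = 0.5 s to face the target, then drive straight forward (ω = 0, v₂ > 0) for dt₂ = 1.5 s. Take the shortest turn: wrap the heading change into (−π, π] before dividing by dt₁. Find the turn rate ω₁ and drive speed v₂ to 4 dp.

heading to target = atan2(-1.5−-2.5, 0−-0.5) = 1.1071
Δθ = wrap(1.1071 − 1.8326) = -0.7254; ω₁ = Δθ/dt₁ = -1.4509
distance = √((0−-0.5)² + (-1.5−-2.5)²) = 1.1180; v₂ = distance/dt₂ = 0.7454

ω₁ = -1.4509, v₂ = 0.7454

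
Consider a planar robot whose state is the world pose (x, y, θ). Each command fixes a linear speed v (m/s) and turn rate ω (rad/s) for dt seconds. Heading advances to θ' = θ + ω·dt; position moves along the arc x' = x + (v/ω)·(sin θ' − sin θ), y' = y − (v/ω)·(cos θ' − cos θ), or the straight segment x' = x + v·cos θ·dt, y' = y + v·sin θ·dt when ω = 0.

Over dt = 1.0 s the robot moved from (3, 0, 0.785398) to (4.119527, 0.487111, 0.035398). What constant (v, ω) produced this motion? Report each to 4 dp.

Δθ = 0.035398 − 0.785398 = -0.750000
ω = Δθ/dt = -0.750000/1.0 = -0.7500
R = Δx/(sin θ' − sin θ) = -1.6667
v = R·ω = -1.6667·-0.7500 = 1.2500

v = 1.2500, ω = -0.7500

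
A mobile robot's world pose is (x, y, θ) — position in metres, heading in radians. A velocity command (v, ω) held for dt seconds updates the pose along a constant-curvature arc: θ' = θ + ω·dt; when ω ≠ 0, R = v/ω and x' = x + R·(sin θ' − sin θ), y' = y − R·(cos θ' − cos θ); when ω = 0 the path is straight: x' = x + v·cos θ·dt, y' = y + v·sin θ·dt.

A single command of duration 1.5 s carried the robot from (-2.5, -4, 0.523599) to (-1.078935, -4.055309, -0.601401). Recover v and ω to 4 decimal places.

v = 1.0000, ω = -0.7500

Δθ = -0.601401 − 0.523599 = -1.125000
ω = Δθ/dt = -1.125000/1.5 = -0.7500
R = Δx/(sin θ' − sin θ) = -1.3333
v = R·ω = -1.3333·-0.7500 = 1.0000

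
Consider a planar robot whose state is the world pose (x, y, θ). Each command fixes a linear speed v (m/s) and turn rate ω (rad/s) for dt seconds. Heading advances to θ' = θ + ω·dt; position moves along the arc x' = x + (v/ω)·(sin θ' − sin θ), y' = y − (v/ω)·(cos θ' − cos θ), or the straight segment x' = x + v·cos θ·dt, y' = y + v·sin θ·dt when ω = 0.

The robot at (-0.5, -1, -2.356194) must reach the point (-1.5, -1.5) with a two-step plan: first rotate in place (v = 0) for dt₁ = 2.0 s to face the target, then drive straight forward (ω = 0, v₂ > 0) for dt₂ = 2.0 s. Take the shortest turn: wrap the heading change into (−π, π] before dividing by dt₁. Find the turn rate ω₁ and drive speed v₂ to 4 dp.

heading to target = atan2(-1.5−-1, -1.5−-0.5) = -2.6779
Δθ = wrap(-2.6779 − -2.3562) = -0.3218; ω₁ = Δθ/dt₁ = -0.1609
distance = √((-1.5−-0.5)² + (-1.5−-1)²) = 1.1180; v₂ = distance/dt₂ = 0.5590

ω₁ = -0.1609, v₂ = 0.5590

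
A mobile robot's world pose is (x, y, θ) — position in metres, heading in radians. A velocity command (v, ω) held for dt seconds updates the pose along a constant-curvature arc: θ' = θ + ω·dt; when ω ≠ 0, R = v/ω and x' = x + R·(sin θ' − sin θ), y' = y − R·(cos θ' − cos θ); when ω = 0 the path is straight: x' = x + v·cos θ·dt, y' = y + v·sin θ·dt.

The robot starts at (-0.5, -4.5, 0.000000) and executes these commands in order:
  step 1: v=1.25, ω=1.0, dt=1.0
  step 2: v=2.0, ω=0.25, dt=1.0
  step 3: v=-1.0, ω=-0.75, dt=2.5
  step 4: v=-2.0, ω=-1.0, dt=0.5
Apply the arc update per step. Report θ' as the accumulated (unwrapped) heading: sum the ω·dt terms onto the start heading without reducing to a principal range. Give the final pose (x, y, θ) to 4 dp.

step 1: θ'=1.0000 (R=1.2500) → pose (0.5518, -3.9254, 1.0000)
step 2: θ'=1.2500 (R=8.0000) → pose (1.4119, -2.1255, 1.2500)
step 3: θ'=-0.6250 (R=1.3333) → pose (-0.6335, -2.7864, -0.6250)
step 4: θ'=-1.1250 (R=2.0000) → pose (-1.2678, -2.0268, -1.1250)

(-1.2678, -2.0268, -1.1250)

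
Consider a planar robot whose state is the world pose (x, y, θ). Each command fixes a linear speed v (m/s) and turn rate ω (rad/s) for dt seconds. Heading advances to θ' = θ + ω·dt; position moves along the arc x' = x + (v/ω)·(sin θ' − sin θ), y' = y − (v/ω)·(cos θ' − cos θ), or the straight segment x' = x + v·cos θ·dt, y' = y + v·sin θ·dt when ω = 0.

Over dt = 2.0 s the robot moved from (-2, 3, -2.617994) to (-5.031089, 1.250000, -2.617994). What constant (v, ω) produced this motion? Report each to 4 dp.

v = 1.7500, ω = 0.0000

Δθ = -2.617994 − -2.617994 = 0.000000
ω = Δθ/dt = 0.000000/2.0 = 0.0000
ω = 0 → v = (Δx·cos θ + Δy·sin θ)/dt = 1.7500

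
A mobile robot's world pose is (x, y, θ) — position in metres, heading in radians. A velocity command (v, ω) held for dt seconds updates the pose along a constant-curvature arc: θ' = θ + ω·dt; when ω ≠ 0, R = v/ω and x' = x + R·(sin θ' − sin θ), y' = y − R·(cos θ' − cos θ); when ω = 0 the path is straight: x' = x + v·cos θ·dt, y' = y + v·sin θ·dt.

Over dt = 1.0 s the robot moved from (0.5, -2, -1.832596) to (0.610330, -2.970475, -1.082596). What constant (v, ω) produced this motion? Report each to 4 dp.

Δθ = -1.082596 − -1.832596 = 0.750000
ω = Δθ/dt = 0.750000/1.0 = 0.7500
R = −Δy/(cos θ' − cos θ) = 1.3333
v = R·ω = 1.3333·0.7500 = 1.0000

v = 1.0000, ω = 0.7500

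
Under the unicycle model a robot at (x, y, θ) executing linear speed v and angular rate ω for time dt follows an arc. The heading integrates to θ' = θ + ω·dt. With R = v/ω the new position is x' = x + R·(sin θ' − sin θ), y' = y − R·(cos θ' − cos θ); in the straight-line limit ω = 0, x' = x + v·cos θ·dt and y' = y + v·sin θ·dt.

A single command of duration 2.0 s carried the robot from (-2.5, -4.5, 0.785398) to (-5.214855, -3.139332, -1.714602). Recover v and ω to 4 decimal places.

Δθ = -1.714602 − 0.785398 = -2.500000
ω = Δθ/dt = -2.500000/2.0 = -1.2500
R = Δx/(sin θ' − sin θ) = 1.6000
v = R·ω = 1.6000·-1.2500 = -2.0000

v = -2.0000, ω = -1.2500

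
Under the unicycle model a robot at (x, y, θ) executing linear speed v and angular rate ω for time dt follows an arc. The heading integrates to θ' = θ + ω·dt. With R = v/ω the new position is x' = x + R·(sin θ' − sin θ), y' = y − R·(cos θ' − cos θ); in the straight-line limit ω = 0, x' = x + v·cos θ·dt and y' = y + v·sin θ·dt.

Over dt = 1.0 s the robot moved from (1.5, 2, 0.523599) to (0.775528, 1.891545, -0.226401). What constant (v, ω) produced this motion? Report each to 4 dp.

v = -0.7500, ω = -0.7500

Δθ = -0.226401 − 0.523599 = -0.750000
ω = Δθ/dt = -0.750000/1.0 = -0.7500
R = Δx/(sin θ' − sin θ) = 1.0000
v = R·ω = 1.0000·-0.7500 = -0.7500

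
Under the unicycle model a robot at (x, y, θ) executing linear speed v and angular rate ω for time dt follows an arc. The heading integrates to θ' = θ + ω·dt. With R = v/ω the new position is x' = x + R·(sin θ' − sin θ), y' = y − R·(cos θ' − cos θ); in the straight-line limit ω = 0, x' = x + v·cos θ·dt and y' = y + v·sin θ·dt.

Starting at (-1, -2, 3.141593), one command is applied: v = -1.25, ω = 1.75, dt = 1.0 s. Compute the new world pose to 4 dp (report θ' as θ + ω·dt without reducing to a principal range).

θ' = 3.1416 + 1.75·1.0 = 4.8916
R = v/ω = -1.25/1.75 = -0.7143
x' = -1 + -0.7143·(sin 4.8916 − sin 3.1416) = -0.2972
y' = -2 − -0.7143·(cos 4.8916 − cos 3.1416) = -1.1584

(-0.2972, -1.1584, 4.8916)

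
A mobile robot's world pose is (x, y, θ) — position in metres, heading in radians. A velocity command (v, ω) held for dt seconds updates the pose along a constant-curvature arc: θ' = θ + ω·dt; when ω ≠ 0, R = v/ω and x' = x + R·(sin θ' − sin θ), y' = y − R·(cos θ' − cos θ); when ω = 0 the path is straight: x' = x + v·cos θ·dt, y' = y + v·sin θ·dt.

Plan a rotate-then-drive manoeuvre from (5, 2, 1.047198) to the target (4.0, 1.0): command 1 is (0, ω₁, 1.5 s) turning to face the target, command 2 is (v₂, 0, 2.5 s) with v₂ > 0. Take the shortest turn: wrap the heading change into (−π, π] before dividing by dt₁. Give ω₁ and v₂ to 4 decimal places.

ω₁ = 1.9199, v₂ = 0.5657

heading to target = atan2(1−2, 4−5) = -2.3562
Δθ = wrap(-2.3562 − 1.0472) = 2.8798; ω₁ = Δθ/dt₁ = 1.9199
distance = √((4−5)² + (1−2)²) = 1.4142; v₂ = distance/dt₂ = 0.5657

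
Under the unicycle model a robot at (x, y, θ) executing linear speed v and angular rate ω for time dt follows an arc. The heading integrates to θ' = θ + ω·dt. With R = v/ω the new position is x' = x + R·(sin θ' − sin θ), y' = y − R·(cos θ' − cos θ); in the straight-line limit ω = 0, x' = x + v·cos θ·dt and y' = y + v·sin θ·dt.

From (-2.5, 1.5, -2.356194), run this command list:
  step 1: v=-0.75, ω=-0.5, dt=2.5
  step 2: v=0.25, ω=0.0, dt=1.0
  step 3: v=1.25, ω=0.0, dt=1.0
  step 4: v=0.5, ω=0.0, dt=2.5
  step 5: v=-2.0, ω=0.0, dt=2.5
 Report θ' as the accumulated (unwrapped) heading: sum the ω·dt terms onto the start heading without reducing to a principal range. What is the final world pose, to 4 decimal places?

step 1: θ'=-3.6062 (R=1.5000) → pose (-0.7672, 1.7803, -3.6062)
step 2: θ'=-3.6062 (straight) → pose (-0.9907, 1.8924, -3.6062)
step 3: θ'=-3.6062 (straight) → pose (-2.1082, 2.4524, -3.6062)
step 4: θ'=-3.6062 (straight) → pose (-3.2257, 3.0125, -3.6062)
step 5: θ'=-3.6062 (straight) → pose (1.2443, 0.7722, -3.6062)

(1.2443, 0.7722, -3.6062)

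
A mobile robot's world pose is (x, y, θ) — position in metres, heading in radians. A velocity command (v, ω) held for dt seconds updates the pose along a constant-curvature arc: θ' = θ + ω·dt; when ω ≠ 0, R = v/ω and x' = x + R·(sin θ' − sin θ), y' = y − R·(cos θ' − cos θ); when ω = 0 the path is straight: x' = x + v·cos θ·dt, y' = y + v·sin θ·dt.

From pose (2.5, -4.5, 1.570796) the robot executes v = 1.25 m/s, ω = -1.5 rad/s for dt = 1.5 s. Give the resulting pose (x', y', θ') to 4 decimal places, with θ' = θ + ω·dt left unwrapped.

θ' = 1.5708 + -1.5·1.5 = -0.6792
R = v/ω = 1.25/-1.5 = -0.8333
x' = 2.5 + -0.8333·(sin -0.6792 − sin 1.5708) = 3.8568
y' = -4.5 − -0.8333·(cos -0.6792 − cos 1.5708) = -3.8516

(3.8568, -3.8516, -0.6792)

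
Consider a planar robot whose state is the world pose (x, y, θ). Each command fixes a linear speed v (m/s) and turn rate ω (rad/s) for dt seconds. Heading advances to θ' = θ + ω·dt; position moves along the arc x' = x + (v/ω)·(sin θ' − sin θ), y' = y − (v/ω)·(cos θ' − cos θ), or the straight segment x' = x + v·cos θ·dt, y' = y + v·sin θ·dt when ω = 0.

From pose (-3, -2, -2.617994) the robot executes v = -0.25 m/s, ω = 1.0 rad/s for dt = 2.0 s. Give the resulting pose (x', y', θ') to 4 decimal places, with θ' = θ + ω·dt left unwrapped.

θ' = -2.6180 + 1.0·2.0 = -0.6180
R = v/ω = -0.25/1.0 = -0.2500
x' = -3 + -0.2500·(sin -0.6180 − sin -2.6180) = -2.9801
y' = -2 − -0.2500·(cos -0.6180 − cos -2.6180) = -1.5797

(-2.9801, -1.5797, -0.6180)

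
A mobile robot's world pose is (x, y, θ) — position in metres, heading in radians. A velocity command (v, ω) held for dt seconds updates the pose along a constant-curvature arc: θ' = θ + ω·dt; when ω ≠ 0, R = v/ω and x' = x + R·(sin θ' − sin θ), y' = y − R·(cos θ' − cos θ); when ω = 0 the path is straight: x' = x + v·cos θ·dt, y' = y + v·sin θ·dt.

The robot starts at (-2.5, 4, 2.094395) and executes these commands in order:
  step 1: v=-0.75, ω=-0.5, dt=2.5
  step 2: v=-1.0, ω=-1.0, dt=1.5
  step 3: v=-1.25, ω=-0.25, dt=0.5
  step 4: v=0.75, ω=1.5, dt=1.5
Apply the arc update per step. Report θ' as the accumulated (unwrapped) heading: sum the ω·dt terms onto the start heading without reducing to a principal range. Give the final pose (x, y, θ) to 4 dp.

step 1: θ'=0.8444 (R=1.5000) → pose (-2.6777, 2.2537, 0.8444)
step 2: θ'=-0.6556 (R=1.0000) → pose (-4.0349, 2.1252, -0.6556)
step 3: θ'=-0.7806 (R=5.0000) → pose (-4.5052, 2.5362, -0.7806)
step 4: θ'=1.4694 (R=0.5000) → pose (-3.6560, 2.8408, 1.4694)

(-3.6560, 2.8408, 1.4694)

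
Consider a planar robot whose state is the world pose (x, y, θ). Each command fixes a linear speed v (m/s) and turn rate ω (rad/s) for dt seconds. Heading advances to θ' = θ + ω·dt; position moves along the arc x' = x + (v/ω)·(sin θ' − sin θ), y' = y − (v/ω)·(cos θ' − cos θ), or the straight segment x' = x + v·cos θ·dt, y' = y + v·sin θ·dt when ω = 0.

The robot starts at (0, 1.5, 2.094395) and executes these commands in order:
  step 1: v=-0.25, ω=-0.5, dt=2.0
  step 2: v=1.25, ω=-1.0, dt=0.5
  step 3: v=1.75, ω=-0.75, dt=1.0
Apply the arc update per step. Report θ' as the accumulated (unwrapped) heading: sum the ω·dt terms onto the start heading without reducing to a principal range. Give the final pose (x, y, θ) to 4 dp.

step 1: θ'=1.0944 (R=0.5000) → pose (0.0113, 1.0207, 1.0944)
step 2: θ'=0.5944 (R=-1.2500) → pose (0.4221, 1.4831, 0.5944)
step 3: θ'=-0.1556 (R=-2.3333) → pose (2.0904, 1.8551, -0.1556)

(2.0904, 1.8551, -0.1556)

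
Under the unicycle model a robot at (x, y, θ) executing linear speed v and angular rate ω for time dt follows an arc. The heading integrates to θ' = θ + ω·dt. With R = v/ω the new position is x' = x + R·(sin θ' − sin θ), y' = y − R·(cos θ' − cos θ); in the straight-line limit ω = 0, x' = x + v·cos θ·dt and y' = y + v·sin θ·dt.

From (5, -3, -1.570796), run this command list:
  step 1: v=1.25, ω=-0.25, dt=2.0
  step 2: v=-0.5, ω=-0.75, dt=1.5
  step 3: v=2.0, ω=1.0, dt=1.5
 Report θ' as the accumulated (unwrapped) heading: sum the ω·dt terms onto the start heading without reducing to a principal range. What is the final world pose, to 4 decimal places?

(2.9163, -6.7988, -1.6958)

step 1: θ'=-2.0708 (R=-5.0000) → pose (4.3879, -5.3971, -2.0708)
step 2: θ'=-3.1958 (R=0.6667) → pose (5.0091, -5.0511, -3.1958)
step 3: θ'=-1.6958 (R=2.0000) → pose (2.9163, -6.7988, -1.6958)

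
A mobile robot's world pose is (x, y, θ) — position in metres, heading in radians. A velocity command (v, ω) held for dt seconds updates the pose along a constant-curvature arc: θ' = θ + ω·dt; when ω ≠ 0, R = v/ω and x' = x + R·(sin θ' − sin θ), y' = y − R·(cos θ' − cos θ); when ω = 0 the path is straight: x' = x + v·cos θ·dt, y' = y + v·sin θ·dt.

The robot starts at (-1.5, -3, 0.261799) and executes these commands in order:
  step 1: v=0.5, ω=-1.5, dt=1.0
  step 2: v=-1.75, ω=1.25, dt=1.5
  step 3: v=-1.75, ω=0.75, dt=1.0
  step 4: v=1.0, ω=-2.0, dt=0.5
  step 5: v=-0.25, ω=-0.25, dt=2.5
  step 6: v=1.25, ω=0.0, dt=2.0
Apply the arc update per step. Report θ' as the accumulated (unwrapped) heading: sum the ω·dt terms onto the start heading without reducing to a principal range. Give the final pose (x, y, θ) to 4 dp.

step 1: θ'=-1.2382 (R=-0.3333) → pose (-1.0987, -3.2131, -1.2382)
step 2: θ'=0.6368 (R=-1.4000) → pose (-3.2544, -2.5446, 0.6368)
step 3: θ'=1.3868 (R=-2.3333) → pose (-4.1609, -3.9937, 1.3868)
step 4: θ'=0.3868 (R=-0.5000) → pose (-3.8580, -3.6222, 0.3868)
step 5: θ'=-0.2382 (R=1.0000) → pose (-4.4711, -3.6678, -0.2382)
step 6: θ'=-0.2382 (straight) → pose (-2.0417, -4.2577, -0.2382)

(-2.0417, -4.2577, -0.2382)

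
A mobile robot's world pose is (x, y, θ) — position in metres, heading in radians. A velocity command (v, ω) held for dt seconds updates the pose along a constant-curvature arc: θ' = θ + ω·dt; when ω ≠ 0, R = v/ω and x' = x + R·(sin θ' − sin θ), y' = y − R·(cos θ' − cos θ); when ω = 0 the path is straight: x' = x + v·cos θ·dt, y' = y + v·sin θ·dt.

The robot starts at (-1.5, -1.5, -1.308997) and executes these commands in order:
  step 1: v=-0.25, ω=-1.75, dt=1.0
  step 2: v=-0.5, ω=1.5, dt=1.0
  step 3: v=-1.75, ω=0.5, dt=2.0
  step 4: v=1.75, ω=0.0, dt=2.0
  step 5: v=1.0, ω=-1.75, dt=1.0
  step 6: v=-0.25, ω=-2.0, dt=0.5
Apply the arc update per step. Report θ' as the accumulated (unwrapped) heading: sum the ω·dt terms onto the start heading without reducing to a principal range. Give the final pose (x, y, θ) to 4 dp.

step 1: θ'=-3.0590 (R=0.1429) → pose (-1.3738, -1.3207, -3.0590)
step 2: θ'=-1.5590 (R=-0.3333) → pose (-1.0680, -0.9845, -1.5590)
step 3: θ'=-0.5590 (R=-3.5000) → pose (-2.7116, 1.9414, -0.5590)
step 4: θ'=-0.5590 (straight) → pose (0.2557, 0.0853, -0.5590)
step 5: θ'=-2.3090 (R=-0.5714) → pose (0.3753, -0.7837, -2.3090)
step 6: θ'=-3.3090 (R=0.1250) → pose (0.4886, -0.7446, -3.3090)

(0.4886, -0.7446, -3.3090)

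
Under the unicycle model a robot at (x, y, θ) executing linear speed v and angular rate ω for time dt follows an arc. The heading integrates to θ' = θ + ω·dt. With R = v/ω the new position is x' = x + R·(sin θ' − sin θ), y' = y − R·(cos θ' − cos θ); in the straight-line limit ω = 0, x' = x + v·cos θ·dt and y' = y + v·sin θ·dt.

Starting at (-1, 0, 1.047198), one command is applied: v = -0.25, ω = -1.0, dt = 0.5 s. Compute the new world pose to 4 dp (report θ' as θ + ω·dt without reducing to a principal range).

(-1.0864, -0.0885, 0.5472)

θ' = 1.0472 + -1.0·0.5 = 0.5472
R = v/ω = -0.25/-1.0 = 0.2500
x' = -1 + 0.2500·(sin 0.5472 − sin 1.0472) = -1.0864
y' = 0 − 0.2500·(cos 0.5472 − cos 1.0472) = -0.0885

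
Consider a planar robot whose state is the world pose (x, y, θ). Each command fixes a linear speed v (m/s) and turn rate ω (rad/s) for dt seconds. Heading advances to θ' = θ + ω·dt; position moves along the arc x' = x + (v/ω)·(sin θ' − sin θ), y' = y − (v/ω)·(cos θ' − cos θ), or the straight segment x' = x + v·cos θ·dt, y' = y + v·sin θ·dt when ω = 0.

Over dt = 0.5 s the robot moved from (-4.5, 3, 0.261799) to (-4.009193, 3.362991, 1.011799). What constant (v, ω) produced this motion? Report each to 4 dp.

Δθ = 1.011799 − 0.261799 = 0.750000
ω = Δθ/dt = 0.750000/0.5 = 1.5000
R = Δx/(sin θ' − sin θ) = 0.8333
v = R·ω = 0.8333·1.5000 = 1.2500

v = 1.2500, ω = 1.5000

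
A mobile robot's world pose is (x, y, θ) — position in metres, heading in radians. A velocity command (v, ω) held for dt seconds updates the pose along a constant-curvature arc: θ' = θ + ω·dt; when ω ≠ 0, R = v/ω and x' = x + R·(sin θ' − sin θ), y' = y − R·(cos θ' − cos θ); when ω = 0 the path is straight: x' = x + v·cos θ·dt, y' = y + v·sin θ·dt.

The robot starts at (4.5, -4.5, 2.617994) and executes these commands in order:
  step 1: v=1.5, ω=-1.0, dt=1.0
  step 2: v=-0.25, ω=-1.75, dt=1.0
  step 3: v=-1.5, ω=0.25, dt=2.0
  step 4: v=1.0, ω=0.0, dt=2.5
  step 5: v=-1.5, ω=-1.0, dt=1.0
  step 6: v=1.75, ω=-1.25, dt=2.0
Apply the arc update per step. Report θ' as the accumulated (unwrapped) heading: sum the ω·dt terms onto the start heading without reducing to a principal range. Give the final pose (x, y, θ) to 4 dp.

step 1: θ'=1.6180 (R=-1.5000) → pose (3.7517, -3.2717, 1.6180)
step 2: θ'=-0.1320 (R=0.1429) → pose (3.5902, -3.4201, -0.1320)
step 3: θ'=0.3680 (R=-6.0000) → pose (0.6420, -3.7696, 0.3680)
step 4: θ'=0.3680 (straight) → pose (2.9746, -2.8702, 0.3680)
step 5: θ'=-0.6320 (R=1.5000) → pose (1.5488, -2.6809, -0.6320)
step 6: θ'=-3.1320 (R=-1.4000) → pose (0.7352, -5.2104, -3.1320)

(0.7352, -5.2104, -3.1320)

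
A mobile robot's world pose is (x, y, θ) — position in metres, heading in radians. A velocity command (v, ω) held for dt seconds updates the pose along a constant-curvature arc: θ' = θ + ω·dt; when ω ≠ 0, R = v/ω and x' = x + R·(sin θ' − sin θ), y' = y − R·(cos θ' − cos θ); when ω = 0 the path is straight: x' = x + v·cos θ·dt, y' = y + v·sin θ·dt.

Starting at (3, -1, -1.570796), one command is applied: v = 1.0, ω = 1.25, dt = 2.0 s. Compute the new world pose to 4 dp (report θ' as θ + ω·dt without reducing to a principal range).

θ' = -1.5708 + 1.25·2.0 = 0.9292
R = v/ω = 1.0/1.25 = 0.8000
x' = 3 + 0.8000·(sin 0.9292 − sin -1.5708) = 4.4409
y' = -1 − 0.8000·(cos 0.9292 − cos -1.5708) = -1.4788

(4.4409, -1.4788, 0.9292)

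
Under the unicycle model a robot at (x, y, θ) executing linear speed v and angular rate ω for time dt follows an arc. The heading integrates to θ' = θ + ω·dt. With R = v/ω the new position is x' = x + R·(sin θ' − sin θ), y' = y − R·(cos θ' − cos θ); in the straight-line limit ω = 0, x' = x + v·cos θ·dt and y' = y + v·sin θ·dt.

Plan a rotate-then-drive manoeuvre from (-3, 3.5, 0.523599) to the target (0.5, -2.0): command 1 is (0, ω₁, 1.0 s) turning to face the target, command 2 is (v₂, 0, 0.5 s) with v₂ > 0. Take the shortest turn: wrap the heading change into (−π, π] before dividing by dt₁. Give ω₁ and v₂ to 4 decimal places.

ω₁ = -1.5277, v₂ = 13.0384

heading to target = atan2(-2−3.5, 0.5−-3) = -1.0041
Δθ = wrap(-1.0041 − 0.5236) = -1.5277; ω₁ = Δθ/dt₁ = -1.5277
distance = √((0.5−-3)² + (-2−3.5)²) = 6.5192; v₂ = distance/dt₂ = 13.0384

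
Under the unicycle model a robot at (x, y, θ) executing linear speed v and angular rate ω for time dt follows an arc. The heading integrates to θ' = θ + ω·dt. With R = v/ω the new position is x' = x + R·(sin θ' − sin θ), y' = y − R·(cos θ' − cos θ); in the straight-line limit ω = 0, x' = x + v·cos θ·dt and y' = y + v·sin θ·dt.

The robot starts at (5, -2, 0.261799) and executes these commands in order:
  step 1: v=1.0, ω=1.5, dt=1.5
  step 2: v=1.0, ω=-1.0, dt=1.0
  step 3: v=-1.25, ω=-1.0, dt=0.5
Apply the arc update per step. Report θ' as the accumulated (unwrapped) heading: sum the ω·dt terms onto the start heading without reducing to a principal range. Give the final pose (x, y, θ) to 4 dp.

(4.6227, -0.5394, 1.0118)

step 1: θ'=2.5118 (R=0.6667) → pose (5.2201, -0.8173, 2.5118)
step 2: θ'=1.5118 (R=-1.0000) → pose (4.8108, 0.0498, 1.5118)
step 3: θ'=1.0118 (R=1.2500) → pose (4.6227, -0.5394, 1.0118)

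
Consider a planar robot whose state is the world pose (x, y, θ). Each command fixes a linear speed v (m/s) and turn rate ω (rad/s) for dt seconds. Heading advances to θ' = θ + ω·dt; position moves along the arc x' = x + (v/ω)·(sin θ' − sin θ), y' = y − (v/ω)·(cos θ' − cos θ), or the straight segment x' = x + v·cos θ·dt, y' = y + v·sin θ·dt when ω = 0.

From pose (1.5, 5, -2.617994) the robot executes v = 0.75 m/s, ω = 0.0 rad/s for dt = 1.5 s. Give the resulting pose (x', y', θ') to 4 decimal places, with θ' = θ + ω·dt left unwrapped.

θ' = -2.6180 + 0.0·1.5 = -2.6180
ω = 0 → straight: x' = 1.5 + 0.75·cos(-2.6180)·1.5 = 0.5257
y' = 5 + 0.75·sin(-2.6180)·1.5 = 4.4375

(0.5257, 4.4375, -2.6180)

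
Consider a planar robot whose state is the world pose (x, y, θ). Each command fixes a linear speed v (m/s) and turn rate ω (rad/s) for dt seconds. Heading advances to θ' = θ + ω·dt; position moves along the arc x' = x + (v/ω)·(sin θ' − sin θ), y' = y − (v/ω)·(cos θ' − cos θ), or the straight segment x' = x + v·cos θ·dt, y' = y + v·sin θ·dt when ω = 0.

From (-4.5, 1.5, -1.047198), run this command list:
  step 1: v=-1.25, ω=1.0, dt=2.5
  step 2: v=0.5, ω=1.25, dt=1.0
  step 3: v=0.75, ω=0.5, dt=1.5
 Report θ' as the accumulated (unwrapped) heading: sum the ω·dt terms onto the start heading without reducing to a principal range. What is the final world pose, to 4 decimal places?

(-8.1477, 1.5014, 3.4528)

step 1: θ'=1.4528 (R=-1.2500) → pose (-6.8238, 1.0222, 1.4528)
step 2: θ'=2.7028 (R=0.4000) → pose (-7.0511, 1.4313, 2.7028)
step 3: θ'=3.4528 (R=1.5000) → pose (-8.1477, 1.5014, 3.4528)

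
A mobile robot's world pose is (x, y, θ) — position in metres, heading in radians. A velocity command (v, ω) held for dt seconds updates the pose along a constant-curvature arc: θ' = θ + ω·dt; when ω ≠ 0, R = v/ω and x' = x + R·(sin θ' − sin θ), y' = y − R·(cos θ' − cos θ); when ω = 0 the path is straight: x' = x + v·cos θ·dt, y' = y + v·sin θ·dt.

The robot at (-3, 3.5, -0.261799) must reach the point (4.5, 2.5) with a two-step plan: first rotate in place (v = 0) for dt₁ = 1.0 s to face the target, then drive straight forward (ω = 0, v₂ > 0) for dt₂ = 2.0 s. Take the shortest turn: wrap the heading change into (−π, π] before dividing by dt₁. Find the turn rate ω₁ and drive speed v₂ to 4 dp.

heading to target = atan2(2.5−3.5, 4.5−-3) = -0.1326
Δθ = wrap(-0.1326 − -0.2618) = 0.1292; ω₁ = Δθ/dt₁ = 0.1292
distance = √((4.5−-3)² + (2.5−3.5)²) = 7.5664; v₂ = distance/dt₂ = 3.7832

ω₁ = 0.1292, v₂ = 3.7832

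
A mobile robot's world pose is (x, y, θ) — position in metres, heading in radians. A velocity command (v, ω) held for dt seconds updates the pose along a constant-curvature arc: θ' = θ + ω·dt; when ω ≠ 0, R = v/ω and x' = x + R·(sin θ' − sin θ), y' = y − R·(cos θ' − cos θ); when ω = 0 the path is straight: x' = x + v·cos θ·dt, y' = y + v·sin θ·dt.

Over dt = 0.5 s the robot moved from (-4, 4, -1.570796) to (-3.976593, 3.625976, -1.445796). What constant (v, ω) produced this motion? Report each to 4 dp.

v = 0.7500, ω = 0.2500

Δθ = -1.445796 − -1.570796 = 0.125000
ω = Δθ/dt = 0.125000/0.5 = 0.2500
R = −Δy/(cos θ' − cos θ) = 3.0000
v = R·ω = 3.0000·0.2500 = 0.7500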